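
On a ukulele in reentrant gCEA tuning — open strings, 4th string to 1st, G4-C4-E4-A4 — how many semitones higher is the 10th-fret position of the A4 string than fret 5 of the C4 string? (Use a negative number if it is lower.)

A4 at fret 10 → G5 (MIDI 79); C4 at fret 5 → F4 (MIDI 65).
79 − 65 = 14, so the two pitches are 14 semitones apart.

14 semitones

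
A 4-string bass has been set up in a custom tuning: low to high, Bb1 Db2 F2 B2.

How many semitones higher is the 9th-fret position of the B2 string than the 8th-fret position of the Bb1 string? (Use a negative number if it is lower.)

14 semitones

B2 at fret 9 → Ab3 (MIDI 56); Bb1 at fret 8 → Gb2 (MIDI 42).
56 − 42 = 14, so the two pitches are 14 semitones apart.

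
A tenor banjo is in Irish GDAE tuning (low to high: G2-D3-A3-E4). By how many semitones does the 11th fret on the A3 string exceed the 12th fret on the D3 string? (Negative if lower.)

6 semitones

A3 at fret 11 → G#4 (MIDI 68); D3 at fret 12 → D4 (MIDI 62).
68 − 62 = 6, so the two pitches are 6 semitones apart.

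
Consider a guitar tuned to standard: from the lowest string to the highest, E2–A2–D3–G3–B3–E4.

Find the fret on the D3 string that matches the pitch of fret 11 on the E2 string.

E2 at fret 11 is E2 + 11 semitones = D#3.
The open D3 string is 10 semitones above the open E2, so the same pitch on the D3 string lies at fret 11 − 10 = 1.

1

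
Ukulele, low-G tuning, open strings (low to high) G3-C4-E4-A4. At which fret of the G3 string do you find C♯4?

6

C♯4 is 6 semitones above the open G3 (G–G#–A–A#–B–C–C#), so it sits at fret 6.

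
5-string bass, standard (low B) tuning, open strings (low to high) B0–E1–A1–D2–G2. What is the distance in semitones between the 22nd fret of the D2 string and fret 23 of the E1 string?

9 semitones

D2 at fret 22 → C4 (MIDI 60); E1 at fret 23 → D#3 (MIDI 51).
60 − 51 = 9, so the two pitches are 9 semitones apart, with C4 the higher.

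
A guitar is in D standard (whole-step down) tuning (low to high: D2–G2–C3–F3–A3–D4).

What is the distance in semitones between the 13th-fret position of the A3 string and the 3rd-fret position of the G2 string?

A3 at fret 13 → A#4 (MIDI 70); G2 at fret 3 → A#2 (MIDI 46).
70 − 46 = 24, so the two pitches are 24 semitones apart, with A#4 the higher.

24 semitones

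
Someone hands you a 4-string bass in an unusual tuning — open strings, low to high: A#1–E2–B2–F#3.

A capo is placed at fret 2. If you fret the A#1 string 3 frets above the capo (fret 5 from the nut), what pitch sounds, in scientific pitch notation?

D#2

The capo raises the open A#1 by 2 semitones to C2; fretting 3 more gives A#1 + 2 + 3 = A#1 + 5 semitones = D#2.
(Also written Eb.)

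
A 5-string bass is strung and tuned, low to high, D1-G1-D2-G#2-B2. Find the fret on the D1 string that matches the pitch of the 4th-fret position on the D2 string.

D2 at fret 4 is D2 + 4 semitones = F#2.
The open D1 string is 12 semitones below the open D2, so the same pitch on the D1 string lies at fret 4 + 12 = 16.

16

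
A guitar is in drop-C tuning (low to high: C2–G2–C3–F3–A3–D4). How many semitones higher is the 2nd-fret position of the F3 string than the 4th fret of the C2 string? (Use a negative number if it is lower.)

15 semitones

F3 at fret 2 → G3 (MIDI 55); C2 at fret 4 → E2 (MIDI 40).
55 − 40 = 15, so the two pitches are 15 semitones apart.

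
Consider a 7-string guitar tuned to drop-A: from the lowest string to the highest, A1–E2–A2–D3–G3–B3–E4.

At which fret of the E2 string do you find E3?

12

E3 is 12 semitones above the open E2 (E–F–F#–G–…–D–D#–E), so it sits at fret 12.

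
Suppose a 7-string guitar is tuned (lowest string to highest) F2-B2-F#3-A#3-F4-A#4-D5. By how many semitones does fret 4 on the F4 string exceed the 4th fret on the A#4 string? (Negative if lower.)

F4 at fret 4 → A4 (MIDI 69); A#4 at fret 4 → D5 (MIDI 74).
69 − 74 = -5, so the two pitches are 5 semitones apart.

-5 semitones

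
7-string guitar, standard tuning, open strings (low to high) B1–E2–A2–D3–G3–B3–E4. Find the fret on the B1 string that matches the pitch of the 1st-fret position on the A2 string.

A2 at fret 1 is A2 + 1 semitone = A#2.
The open B1 string is 10 semitones below the open A2, so the same pitch on the B1 string lies at fret 1 + 10 = 11.

11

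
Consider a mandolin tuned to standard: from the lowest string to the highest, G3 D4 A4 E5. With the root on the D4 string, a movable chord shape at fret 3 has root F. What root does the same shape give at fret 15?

Moving from fret 3 to fret 15 shifts the root by 12 semitones.
F up 12 semitones is F.

F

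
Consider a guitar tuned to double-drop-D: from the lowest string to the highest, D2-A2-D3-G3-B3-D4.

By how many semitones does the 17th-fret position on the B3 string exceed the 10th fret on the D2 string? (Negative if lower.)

28 semitones

B3 at fret 17 → E5 (MIDI 76); D2 at fret 10 → C3 (MIDI 48).
76 − 48 = 28, so the two pitches are 28 semitones apart.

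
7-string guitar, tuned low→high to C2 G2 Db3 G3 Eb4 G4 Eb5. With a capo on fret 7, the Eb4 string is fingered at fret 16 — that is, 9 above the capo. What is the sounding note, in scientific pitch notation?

The capo raises the open Eb4 by 7 semitones to Bb4; fretting 9 more gives Eb4 + 7 + 9 = Eb4 + 16 semitones = G5.

G5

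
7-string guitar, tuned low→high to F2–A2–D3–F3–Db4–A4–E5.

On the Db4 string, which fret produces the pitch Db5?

12

Db5 is 12 semitones above the open Db4 (Db–D–Eb–E–…–B–C–Db), so it sits at fret 12.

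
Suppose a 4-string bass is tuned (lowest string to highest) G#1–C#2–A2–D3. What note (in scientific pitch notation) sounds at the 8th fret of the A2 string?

F3

A2 is MIDI 45. Adding 8 gives 53, which is F3.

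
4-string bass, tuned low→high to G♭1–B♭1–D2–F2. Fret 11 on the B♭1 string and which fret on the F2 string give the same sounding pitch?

4

B♭1 at fret 11 is B♭1 + 11 semitones = A2.
The open F2 string is 7 semitones above the open B♭1, so the same pitch on the F2 string lies at fret 11 − 7 = 4.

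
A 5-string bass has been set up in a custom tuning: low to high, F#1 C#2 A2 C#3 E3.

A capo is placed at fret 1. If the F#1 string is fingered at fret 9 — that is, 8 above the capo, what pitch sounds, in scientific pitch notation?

D#2

The capo raises the open F#1 by 1 semitone to G1; fretting 8 more gives F#1 + 1 + 8 = F#1 + 9 semitones = D#2.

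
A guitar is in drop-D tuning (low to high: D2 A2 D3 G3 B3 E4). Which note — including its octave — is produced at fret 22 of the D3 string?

The open D3 string plus 22 semitones: D–D#–E–F–…–A#–B–C.
The walk passes from B into C 2 times, so the octave number goes from 3 to 5.

C5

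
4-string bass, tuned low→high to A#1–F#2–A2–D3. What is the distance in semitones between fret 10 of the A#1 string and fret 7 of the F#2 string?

5 semitones

A#1 at fret 10 → G#2 (MIDI 44); F#2 at fret 7 → C#3 (MIDI 49).
44 − 49 = -5, so the two pitches are 5 semitones apart, with C#3 the higher.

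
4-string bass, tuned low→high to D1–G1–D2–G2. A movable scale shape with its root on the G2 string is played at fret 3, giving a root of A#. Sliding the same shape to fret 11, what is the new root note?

F#

Moving from fret 3 to fret 11 shifts the root by 8 semitones.
A# up 8 semitones is F#.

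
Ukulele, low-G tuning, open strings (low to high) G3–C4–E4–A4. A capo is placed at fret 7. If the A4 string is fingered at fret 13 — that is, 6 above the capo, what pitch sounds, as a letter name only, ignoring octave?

The capo raises the open A4 by 7 semitones to E5; fretting 6 more gives A4 + 7 + 6 = A4 + 13 semitones, landing on A♯.

A♯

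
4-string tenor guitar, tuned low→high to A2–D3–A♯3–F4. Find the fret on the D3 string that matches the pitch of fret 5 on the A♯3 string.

13

Fret 5 on A♯3 is MIDI 58 + 5 = 63 (D♯4). On the D3 string (open MIDI 50), that pitch is 63 − 50 = fret 13.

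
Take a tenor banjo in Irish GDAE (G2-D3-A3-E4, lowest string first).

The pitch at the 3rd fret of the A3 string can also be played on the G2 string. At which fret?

Fret 3 on A3 is MIDI 57 + 3 = 60 (C4). On the G2 string (open MIDI 43), that pitch is 60 − 43 = fret 17.

17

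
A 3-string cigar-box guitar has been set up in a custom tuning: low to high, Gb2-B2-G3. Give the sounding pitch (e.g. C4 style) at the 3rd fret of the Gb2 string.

Each fret is one semitone, so Gb2 + 3 = A2.

A2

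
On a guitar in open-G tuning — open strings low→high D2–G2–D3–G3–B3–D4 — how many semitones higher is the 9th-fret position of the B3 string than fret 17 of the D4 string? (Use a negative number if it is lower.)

-11 semitones

B3 at fret 9 → G♯4 (MIDI 68); D4 at fret 17 → G5 (MIDI 79).
68 − 79 = -11, so the two pitches are 11 semitones apart.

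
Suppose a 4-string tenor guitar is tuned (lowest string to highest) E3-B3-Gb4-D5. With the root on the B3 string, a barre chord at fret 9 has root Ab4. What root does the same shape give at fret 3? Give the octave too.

D4

Moving from fret 9 to fret 3 shifts the root by -6 semitones.
Ab4 down 6 semitones is D4.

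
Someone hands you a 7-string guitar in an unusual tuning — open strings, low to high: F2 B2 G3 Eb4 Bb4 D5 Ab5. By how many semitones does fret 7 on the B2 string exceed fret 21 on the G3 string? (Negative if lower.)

-22 semitones

B2 at fret 7 → Gb3 (MIDI 54); G3 at fret 21 → E5 (MIDI 76).
54 − 76 = -22, so the two pitches are 22 semitones apart.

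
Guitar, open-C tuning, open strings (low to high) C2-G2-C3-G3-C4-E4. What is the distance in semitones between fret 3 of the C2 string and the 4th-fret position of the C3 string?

13 semitones

C2 at fret 3 → D#2 (MIDI 39); C3 at fret 4 → E3 (MIDI 52).
39 − 52 = -13, so the two pitches are 13 semitones apart, with E3 the higher.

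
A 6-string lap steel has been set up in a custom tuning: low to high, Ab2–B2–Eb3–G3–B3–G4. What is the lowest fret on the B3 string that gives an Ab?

From B3, count semitones up the chromatic scale until reaching Ab: B–C–Db–D–Eb–E–F–Gb–G–Ab — 9 steps.

9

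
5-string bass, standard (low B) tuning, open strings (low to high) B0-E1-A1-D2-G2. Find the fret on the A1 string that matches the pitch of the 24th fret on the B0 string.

14

B0 at fret 24 is B0 + 24 semitones = B2.
The open A1 string is 10 semitones above the open B0, so the same pitch on the A1 string lies at fret 24 − 10 = 14.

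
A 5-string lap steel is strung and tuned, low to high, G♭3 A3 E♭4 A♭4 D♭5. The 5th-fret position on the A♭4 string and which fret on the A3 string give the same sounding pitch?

16

A♭4 at fret 5 is A♭4 + 5 semitones = D♭5.
The open A3 string is 11 semitones below the open A♭4, so the same pitch on the A3 string lies at fret 5 + 11 = 16.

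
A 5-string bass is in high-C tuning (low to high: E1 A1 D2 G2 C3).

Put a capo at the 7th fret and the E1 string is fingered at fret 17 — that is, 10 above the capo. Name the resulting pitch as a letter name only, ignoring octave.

The capo raises the open E1 by 7 semitones to B1; fretting 10 more gives E1 + 7 + 10 = E1 + 17 semitones, landing on A.

A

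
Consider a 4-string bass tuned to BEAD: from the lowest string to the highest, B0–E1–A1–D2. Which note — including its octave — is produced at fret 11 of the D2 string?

The open D2 string plus 11 semitones: D–D#–E–F–…–B–C–C#.
The walk passes from B into C once, so the octave number goes from 2 to 3.
(Equivalently spelled Db3.)

C#3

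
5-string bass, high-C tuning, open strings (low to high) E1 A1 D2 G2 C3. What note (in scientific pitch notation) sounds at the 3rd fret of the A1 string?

A1 is MIDI 33. Adding 3 gives 36, which is C2.

C2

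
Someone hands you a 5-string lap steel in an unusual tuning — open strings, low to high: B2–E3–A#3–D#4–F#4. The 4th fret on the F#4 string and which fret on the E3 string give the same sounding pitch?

18

F#4 at fret 4 is F#4 + 4 semitones = A#4.
The open E3 string is 14 semitones below the open F#4, so the same pitch on the E3 string lies at fret 4 + 14 = 18.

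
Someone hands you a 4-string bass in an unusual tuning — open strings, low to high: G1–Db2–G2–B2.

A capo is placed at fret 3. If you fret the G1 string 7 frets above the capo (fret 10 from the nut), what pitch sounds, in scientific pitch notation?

The capo raises the open G1 by 3 semitones to Bb1; fretting 7 more gives G1 + 3 + 7 = G1 + 10 semitones = F2.

F2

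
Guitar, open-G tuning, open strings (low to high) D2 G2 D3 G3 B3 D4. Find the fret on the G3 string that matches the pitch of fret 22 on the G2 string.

G2 at fret 22 is G2 + 22 semitones = F4.
The open G3 string is 12 semitones above the open G2, so the same pitch on the G3 string lies at fret 22 − 12 = 10.

10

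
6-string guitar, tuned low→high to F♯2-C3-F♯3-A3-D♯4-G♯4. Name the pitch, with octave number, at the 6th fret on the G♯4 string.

Each fret is one semitone, so G♯4 + 6 = D5.

D5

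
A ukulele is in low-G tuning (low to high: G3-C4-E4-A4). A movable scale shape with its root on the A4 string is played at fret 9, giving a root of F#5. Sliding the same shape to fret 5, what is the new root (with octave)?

D5

Moving from fret 9 to fret 5 shifts the root by -4 semitones.
F#5 down 4 semitones is D5.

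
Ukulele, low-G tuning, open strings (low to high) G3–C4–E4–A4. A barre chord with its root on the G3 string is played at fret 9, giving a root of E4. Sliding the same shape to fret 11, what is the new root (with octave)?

Moving from fret 9 to fret 11 shifts the root by 2 semitones.
E4 up 2 semitones is F♯4.

F♯4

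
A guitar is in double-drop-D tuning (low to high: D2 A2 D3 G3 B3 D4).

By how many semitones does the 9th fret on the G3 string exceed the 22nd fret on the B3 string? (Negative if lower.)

-17 semitones

G3 at fret 9 → E4 (MIDI 64); B3 at fret 22 → A5 (MIDI 81).
64 − 81 = -17, so the two pitches are 17 semitones apart.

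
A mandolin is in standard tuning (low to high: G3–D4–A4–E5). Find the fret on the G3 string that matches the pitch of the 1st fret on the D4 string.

Fret 1 on D4 is MIDI 62 + 1 = 63 (D♯4). On the G3 string (open MIDI 55), that pitch is 63 − 55 = fret 8.

8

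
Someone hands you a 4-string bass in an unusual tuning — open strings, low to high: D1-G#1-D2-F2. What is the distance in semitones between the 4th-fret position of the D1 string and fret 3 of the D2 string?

D1 at fret 4 → F#1 (MIDI 30); D2 at fret 3 → F2 (MIDI 41).
30 − 41 = -11, so the two pitches are 11 semitones apart, with F2 the higher.

11 semitones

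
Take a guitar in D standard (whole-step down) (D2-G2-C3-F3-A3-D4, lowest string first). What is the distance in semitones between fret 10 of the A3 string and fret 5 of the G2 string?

19 semitones

A3 at fret 10 → G4 (MIDI 67); G2 at fret 5 → C3 (MIDI 48).
67 − 48 = 19, so the two pitches are 19 semitones apart, with G4 the higher.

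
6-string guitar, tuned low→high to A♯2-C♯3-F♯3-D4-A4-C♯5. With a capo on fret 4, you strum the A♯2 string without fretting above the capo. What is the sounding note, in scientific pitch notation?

D3

The capo raises the open A♯2 by 4 semitones to D3; fretting 0 more gives A♯2 + 4 + 0 = A♯2 + 4 semitones = D3.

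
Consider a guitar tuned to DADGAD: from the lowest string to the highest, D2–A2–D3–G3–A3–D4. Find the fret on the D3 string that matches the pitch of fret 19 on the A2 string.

14

Fret 19 on A2 is MIDI 45 + 19 = 64 (E4). On the D3 string (open MIDI 50), that pitch is 64 − 50 = fret 14.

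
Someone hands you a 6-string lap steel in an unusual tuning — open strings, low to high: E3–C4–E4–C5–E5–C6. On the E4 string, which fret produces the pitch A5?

A5 is 17 semitones above the open E4 (E–F–F#–G–…–G–G#–A), so it sits at fret 17.

17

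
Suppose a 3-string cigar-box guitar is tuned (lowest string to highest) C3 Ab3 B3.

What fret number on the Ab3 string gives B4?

15

B4 is 15 semitones above the open Ab3 (Ab–A–Bb–B–…–A–Bb–B), so it sits at fret 15.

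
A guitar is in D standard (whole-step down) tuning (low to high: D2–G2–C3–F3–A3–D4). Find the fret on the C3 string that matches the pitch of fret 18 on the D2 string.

8

Fret 18 on D2 is MIDI 38 + 18 = 56 (G#3). On the C3 string (open MIDI 48), that pitch is 56 − 48 = fret 8.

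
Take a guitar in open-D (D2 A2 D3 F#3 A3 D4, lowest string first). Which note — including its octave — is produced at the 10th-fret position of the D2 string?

C3

Each fret is one semitone, so D2 + 10 = C3.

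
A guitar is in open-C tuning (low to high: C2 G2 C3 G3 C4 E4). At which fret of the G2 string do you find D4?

D4 is 19 semitones above the open G2 (G–G#–A–A#–…–C–C#–D), so it sits at fret 19.

19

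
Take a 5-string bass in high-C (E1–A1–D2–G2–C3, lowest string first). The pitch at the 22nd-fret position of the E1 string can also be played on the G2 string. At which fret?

Fret 22 on E1 is MIDI 28 + 22 = 50 (D3). On the G2 string (open MIDI 43), that pitch is 50 − 43 = fret 7.

7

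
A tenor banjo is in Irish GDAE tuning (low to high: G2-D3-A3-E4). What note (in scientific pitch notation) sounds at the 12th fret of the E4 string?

E4 is MIDI 64. Adding 12 gives 76, which is E5.

E5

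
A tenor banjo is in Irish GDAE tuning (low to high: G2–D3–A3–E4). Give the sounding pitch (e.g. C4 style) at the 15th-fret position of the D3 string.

F4

Each fret is one semitone, so D3 + 15 = F4.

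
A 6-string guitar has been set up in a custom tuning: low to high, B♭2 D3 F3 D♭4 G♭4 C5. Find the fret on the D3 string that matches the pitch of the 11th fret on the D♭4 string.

Fret 11 on D♭4 is MIDI 61 + 11 = 72 (C5). On the D3 string (open MIDI 50), that pitch is 72 − 50 = fret 22.

22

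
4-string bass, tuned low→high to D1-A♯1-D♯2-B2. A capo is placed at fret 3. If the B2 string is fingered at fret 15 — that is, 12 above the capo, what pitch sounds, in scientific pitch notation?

D4

The capo raises the open B2 by 3 semitones to D3; fretting 12 more gives B2 + 3 + 12 = B2 + 15 semitones = D4.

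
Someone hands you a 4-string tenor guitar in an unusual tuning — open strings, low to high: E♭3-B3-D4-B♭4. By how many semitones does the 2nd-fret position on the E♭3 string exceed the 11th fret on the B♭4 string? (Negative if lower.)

-28 semitones

E♭3 at fret 2 → F3 (MIDI 53); B♭4 at fret 11 → A5 (MIDI 81).
53 − 81 = -28, so the two pitches are 28 semitones apart.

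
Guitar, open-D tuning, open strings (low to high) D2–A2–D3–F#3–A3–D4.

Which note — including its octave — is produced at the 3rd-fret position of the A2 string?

C3

Each fret is one semitone, so A2 + 3 = C3.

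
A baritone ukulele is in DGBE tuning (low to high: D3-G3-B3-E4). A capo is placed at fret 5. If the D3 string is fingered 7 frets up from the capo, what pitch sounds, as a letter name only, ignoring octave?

D

The capo raises the open D3 by 5 semitones to G3; fretting 7 more gives D3 + 5 + 7 = D3 + 12 semitones, landing on D.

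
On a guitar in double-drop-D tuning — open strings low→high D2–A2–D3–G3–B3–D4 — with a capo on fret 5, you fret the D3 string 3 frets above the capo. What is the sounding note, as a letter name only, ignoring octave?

A♯

The capo raises the open D3 by 5 semitones to G3; fretting 3 more gives D3 + 5 + 3 = D3 + 8 semitones, landing on A♯.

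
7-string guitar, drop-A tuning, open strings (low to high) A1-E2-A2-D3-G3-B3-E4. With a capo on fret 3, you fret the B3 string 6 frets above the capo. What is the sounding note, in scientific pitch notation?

The capo raises the open B3 by 3 semitones to D4; fretting 6 more gives B3 + 3 + 6 = B3 + 9 semitones = G♯4.
(Also written A♭.)

G♯4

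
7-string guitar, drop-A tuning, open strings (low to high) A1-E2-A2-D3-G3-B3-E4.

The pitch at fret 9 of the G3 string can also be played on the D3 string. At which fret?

14

G3 at fret 9 is G3 + 9 semitones = E4.
The open D3 string is 5 semitones below the open G3, so the same pitch on the D3 string lies at fret 9 + 5 = 14.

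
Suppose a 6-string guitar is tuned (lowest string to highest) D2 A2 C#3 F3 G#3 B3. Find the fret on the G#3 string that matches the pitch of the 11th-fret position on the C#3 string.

4

Fret 11 on C#3 is MIDI 49 + 11 = 60 (C4). On the G#3 string (open MIDI 56), that pitch is 60 − 56 = fret 4.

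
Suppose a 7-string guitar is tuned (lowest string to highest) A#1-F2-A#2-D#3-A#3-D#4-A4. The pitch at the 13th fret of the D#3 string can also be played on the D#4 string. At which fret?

D#3 at fret 13 is D#3 + 13 semitones = E4.
The open D#4 string is 12 semitones above the open D#3, so the same pitch on the D#4 string lies at fret 13 − 12 = 1.

1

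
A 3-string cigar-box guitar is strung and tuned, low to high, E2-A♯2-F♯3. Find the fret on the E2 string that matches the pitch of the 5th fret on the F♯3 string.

19

F♯3 at fret 5 is F♯3 + 5 semitones = B3.
The open E2 string is 14 semitones below the open F♯3, so the same pitch on the E2 string lies at fret 5 + 14 = 19.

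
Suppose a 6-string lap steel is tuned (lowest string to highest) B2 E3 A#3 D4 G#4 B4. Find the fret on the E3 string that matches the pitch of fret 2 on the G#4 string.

G#4 at fret 2 is G#4 + 2 semitones = A#4.
The open E3 string is 16 semitones below the open G#4, so the same pitch on the E3 string lies at fret 2 + 16 = 18.

18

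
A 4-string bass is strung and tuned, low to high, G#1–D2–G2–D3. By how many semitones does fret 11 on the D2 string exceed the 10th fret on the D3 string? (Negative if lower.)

D2 at fret 11 → C#3 (MIDI 49); D3 at fret 10 → C4 (MIDI 60).
49 − 60 = -11, so the two pitches are 11 semitones apart.

-11 semitones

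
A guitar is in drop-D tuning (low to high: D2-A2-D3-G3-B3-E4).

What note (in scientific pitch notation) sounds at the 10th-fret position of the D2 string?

The open D2 string plus 10 semitones: D–D#–E–F–…–A#–B–C.
The walk passes from B into C once, so the octave number goes from 2 to 3.

C3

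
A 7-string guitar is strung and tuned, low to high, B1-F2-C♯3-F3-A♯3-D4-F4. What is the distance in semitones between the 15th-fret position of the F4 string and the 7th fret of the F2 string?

32 semitones

F4 at fret 15 → G♯5 (MIDI 80); F2 at fret 7 → C3 (MIDI 48).
80 − 48 = 32, so the two pitches are 32 semitones apart, with G♯5 the higher.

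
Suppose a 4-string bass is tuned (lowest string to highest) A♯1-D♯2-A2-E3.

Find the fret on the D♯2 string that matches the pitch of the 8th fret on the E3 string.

E3 at fret 8 is E3 + 8 semitones = C4.
The open D♯2 string is 13 semitones below the open E3, so the same pitch on the D♯2 string lies at fret 8 + 13 = 21.

21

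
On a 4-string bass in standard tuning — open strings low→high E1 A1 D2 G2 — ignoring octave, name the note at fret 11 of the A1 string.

G♯

The open A1 string plus 11 semitones: A–A#–B–C–…–F#–G–G#.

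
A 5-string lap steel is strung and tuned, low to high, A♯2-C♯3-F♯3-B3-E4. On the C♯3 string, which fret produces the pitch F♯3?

F♯3 is 5 semitones above the open C♯3 (C#–D–D#–E–F–F#), so it sits at fret 5.

5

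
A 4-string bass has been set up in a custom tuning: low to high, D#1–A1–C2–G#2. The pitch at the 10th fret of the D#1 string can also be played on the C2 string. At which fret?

1

D#1 at fret 10 is D#1 + 10 semitones = C#2.
The open C2 string is 9 semitones above the open D#1, so the same pitch on the C2 string lies at fret 10 − 9 = 1.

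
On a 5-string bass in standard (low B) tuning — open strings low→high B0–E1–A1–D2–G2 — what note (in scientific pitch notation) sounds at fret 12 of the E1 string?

E2

E1 is MIDI 28. Adding 12 gives 40, which is E2.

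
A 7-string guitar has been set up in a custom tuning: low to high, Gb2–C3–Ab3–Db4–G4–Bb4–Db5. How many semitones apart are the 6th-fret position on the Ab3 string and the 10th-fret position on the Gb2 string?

10 semitones

Ab3 at fret 6 → D4 (MIDI 62); Gb2 at fret 10 → E3 (MIDI 52).
62 − 52 = 10, so the two pitches are 10 semitones apart, with D4 the higher.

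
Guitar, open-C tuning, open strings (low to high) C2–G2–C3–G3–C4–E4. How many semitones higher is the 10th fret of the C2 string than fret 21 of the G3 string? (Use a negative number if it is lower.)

-30 semitones

C2 at fret 10 → A#2 (MIDI 46); G3 at fret 21 → E5 (MIDI 76).
46 − 76 = -30, so the two pitches are 30 semitones apart.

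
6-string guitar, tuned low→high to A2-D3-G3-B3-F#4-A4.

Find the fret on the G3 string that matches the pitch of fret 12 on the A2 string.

2

A2 at fret 12 is A2 + 12 semitones = A3.
The open G3 string is 10 semitones above the open A2, so the same pitch on the G3 string lies at fret 12 − 10 = 2.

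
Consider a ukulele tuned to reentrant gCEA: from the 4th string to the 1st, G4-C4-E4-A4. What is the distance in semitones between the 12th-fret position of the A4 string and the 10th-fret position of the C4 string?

11 semitones

A4 at fret 12 → A5 (MIDI 81); C4 at fret 10 → A#4 (MIDI 70).
81 − 70 = 11, so the two pitches are 11 semitones apart, with A5 the higher.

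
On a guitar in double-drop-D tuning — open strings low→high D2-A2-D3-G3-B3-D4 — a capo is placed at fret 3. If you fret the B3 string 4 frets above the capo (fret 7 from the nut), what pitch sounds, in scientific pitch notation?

The capo raises the open B3 by 3 semitones to D4; fretting 4 more gives B3 + 3 + 4 = B3 + 7 semitones = F#4.
(Also written Gb.)

F#4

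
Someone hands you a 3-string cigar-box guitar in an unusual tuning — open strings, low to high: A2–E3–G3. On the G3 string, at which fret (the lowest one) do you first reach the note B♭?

From G3, count semitones up the chromatic scale until reaching B♭: G–Ab–A–Bb — 3 steps.

3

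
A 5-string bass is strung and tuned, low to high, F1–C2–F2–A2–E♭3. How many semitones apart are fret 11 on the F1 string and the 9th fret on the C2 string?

5 semitones

F1 at fret 11 → E2 (MIDI 40); C2 at fret 9 → A2 (MIDI 45).
40 − 45 = -5, so the two pitches are 5 semitones apart, with A2 the higher.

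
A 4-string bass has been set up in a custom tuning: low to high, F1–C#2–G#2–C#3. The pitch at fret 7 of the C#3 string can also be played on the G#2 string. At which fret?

12

Fret 7 on C#3 is MIDI 49 + 7 = 56 (G#3). On the G#2 string (open MIDI 44), that pitch is 56 − 44 = fret 12.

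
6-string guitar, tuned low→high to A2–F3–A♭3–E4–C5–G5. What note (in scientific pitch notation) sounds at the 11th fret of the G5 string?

G5 is MIDI 79. Adding 11 gives 90, which is G♭6.
(Equivalently spelled F♯6.)

G♭6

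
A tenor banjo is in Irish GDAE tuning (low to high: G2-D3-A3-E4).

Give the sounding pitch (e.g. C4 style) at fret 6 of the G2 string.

G2 is MIDI 43. Adding 6 gives 49, which is C#3.
(Equivalently spelled Db3.)

C#3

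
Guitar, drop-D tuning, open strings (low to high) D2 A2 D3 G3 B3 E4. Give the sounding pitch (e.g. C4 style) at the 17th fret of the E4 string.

Each fret is one semitone, so E4 + 17 = A5.

A5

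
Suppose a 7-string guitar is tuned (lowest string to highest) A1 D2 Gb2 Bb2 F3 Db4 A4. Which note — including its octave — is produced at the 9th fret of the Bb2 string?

The open Bb2 string plus 9 semitones: Bb–B–C–Db–D–Eb–E–F–Gb–G.
The walk passes from B into C once, so the octave number goes from 2 to 3.

G3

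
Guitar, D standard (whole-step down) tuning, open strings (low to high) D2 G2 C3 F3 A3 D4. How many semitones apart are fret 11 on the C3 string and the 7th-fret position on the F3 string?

C3 at fret 11 → B3 (MIDI 59); F3 at fret 7 → C4 (MIDI 60).
59 − 60 = -1, so the two pitches are 1 semitone apart, with C4 the higher.

1 semitone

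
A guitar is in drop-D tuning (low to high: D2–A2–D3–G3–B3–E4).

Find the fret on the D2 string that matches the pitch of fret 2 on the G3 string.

19

G3 at fret 2 is G3 + 2 semitones = A3.
The open D2 string is 17 semitones below the open G3, so the same pitch on the D2 string lies at fret 2 + 17 = 19.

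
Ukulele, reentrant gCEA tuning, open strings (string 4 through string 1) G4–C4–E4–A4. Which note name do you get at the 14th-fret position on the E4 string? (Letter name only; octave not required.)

F#

E4 is MIDI 64. Adding 14 gives 78; 78 mod 12 = 6, i.e. F#.
(Equivalently spelled Gb.)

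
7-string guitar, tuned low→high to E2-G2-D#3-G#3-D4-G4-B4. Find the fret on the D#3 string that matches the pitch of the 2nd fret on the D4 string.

D4 at fret 2 is D4 + 2 semitones = E4.
The open D#3 string is 11 semitones below the open D4, so the same pitch on the D#3 string lies at fret 2 + 11 = 13.

13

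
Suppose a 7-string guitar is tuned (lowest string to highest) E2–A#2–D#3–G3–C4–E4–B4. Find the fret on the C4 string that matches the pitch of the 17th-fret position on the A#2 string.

A#2 at fret 17 is A#2 + 17 semitones = D#4.
The open C4 string is 14 semitones above the open A#2, so the same pitch on the C4 string lies at fret 17 − 14 = 3.

3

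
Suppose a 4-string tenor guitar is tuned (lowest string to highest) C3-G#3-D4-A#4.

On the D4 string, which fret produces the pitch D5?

D5 is 12 semitones above the open D4 (D–D#–E–F–…–C–C#–D), so it sits at fret 12.

12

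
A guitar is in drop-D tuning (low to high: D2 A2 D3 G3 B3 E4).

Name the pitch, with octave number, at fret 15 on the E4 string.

Each fret is one semitone, so E4 + 15 = G5.

G5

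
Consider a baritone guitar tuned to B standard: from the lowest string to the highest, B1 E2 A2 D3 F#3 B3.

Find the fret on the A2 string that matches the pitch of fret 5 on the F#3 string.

14

Fret 5 on F#3 is MIDI 54 + 5 = 59 (B3). On the A2 string (open MIDI 45), that pitch is 59 − 45 = fret 14.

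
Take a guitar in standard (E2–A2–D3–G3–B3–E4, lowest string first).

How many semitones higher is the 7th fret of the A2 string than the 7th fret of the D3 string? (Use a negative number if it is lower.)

A2 at fret 7 → E3 (MIDI 52); D3 at fret 7 → A3 (MIDI 57).
52 − 57 = -5, so the two pitches are 5 semitones apart.

-5 semitones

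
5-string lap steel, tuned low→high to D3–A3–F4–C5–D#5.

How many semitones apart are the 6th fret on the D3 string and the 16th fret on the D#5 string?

D3 at fret 6 → G#3 (MIDI 56); D#5 at fret 16 → G6 (MIDI 91).
56 − 91 = -35, so the two pitches are 35 semitones apart, with G6 the higher.

35 semitones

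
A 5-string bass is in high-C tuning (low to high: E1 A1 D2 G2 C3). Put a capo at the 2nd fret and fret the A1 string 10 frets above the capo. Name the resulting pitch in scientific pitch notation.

A2

The capo raises the open A1 by 2 semitones to B1; fretting 10 more gives A1 + 2 + 10 = A1 + 12 semitones = A2.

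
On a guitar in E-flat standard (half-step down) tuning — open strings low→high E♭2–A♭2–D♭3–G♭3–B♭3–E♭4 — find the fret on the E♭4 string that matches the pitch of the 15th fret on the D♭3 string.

1

D♭3 at fret 15 is D♭3 + 15 semitones = E4.
The open E♭4 string is 14 semitones above the open D♭3, so the same pitch on the E♭4 string lies at fret 15 − 14 = 1.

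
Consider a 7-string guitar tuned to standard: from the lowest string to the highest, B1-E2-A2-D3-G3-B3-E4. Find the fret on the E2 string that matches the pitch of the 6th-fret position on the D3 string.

16

D3 at fret 6 is D3 + 6 semitones = G#3.
The open E2 string is 10 semitones below the open D3, so the same pitch on the E2 string lies at fret 6 + 10 = 16.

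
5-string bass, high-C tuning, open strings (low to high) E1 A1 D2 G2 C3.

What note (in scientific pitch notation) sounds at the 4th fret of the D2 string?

F♯2

D2 is MIDI 38. Adding 4 gives 42, which is F♯2.
(Equivalently spelled G♭2.)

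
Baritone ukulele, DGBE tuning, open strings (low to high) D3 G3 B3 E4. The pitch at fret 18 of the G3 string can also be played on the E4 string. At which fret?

G3 at fret 18 is G3 + 18 semitones = C#5.
The open E4 string is 9 semitones above the open G3, so the same pitch on the E4 string lies at fret 18 − 9 = 9.

9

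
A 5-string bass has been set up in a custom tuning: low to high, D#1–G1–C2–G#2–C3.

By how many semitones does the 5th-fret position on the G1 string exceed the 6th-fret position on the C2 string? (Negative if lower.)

G1 at fret 5 → C2 (MIDI 36); C2 at fret 6 → F#2 (MIDI 42).
36 − 42 = -6, so the two pitches are 6 semitones apart.

-6 semitones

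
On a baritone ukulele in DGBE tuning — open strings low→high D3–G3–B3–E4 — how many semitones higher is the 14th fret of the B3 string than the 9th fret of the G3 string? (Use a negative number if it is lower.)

9 semitones

B3 at fret 14 → C#5 (MIDI 73); G3 at fret 9 → E4 (MIDI 64).
73 − 64 = 9, so the two pitches are 9 semitones apart.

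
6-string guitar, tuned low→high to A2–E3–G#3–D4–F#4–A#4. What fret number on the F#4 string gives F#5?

F#5 is 12 semitones above the open F#4 (F#–G–G#–A–…–E–F–F#), so it sits at fret 12.

12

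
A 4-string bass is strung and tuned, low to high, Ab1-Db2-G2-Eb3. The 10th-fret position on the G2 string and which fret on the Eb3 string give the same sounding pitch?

2

Fret 10 on G2 is MIDI 43 + 10 = 53 (F3). On the Eb3 string (open MIDI 51), that pitch is 53 − 51 = fret 2.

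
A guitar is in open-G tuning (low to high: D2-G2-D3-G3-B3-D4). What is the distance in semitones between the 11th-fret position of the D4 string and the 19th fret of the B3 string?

5 semitones

D4 at fret 11 → C♯5 (MIDI 73); B3 at fret 19 → F♯5 (MIDI 78).
73 − 78 = -5, so the two pitches are 5 semitones apart, with F♯5 the higher.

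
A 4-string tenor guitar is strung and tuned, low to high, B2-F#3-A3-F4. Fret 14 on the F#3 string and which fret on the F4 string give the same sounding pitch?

3

F#3 at fret 14 is F#3 + 14 semitones = G#4.
The open F4 string is 11 semitones above the open F#3, so the same pitch on the F4 string lies at fret 14 − 11 = 3.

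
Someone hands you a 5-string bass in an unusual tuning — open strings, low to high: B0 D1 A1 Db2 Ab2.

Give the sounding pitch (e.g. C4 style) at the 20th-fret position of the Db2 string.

A3

The open Db2 string plus 20 semitones: Db–D–Eb–E–…–G–Ab–A.
The walk passes from B into C once, so the octave number goes from 2 to 3.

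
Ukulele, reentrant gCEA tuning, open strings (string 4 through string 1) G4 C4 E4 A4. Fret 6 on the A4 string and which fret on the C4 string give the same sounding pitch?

15

Fret 6 on A4 is MIDI 69 + 6 = 75 (D♯5). On the C4 string (open MIDI 60), that pitch is 75 − 60 = fret 15.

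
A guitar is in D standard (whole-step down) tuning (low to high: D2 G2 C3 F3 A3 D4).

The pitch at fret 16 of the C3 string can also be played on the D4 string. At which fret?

Fret 16 on C3 is MIDI 48 + 16 = 64 (E4). On the D4 string (open MIDI 62), that pitch is 64 − 62 = fret 2.

2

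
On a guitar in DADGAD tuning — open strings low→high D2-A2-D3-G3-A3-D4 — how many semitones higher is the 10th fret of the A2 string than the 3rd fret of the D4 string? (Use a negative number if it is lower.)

-10 semitones

A2 at fret 10 → G3 (MIDI 55); D4 at fret 3 → F4 (MIDI 65).
55 − 65 = -10, so the two pitches are 10 semitones apart.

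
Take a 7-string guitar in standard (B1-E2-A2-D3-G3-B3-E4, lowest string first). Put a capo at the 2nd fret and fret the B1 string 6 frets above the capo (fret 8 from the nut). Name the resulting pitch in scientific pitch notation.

G2

The capo raises the open B1 by 2 semitones to C#2; fretting 6 more gives B1 + 2 + 6 = B1 + 8 semitones = G2.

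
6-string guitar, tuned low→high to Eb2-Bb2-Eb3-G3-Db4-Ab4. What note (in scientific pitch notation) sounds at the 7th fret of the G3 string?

D4

The open G3 string plus 7 semitones: G–Ab–A–Bb–B–C–Db–D.
The walk passes from B into C once, so the octave number goes from 3 to 4.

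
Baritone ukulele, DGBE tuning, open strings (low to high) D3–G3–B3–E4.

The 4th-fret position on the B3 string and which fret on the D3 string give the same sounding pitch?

13

B3 at fret 4 is B3 + 4 semitones = D#4.
The open D3 string is 9 semitones below the open B3, so the same pitch on the D3 string lies at fret 4 + 9 = 13.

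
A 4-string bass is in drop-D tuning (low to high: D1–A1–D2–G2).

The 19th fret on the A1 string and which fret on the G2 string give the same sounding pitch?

A1 at fret 19 is A1 + 19 semitones = E3.
The open G2 string is 10 semitones above the open A1, so the same pitch on the G2 string lies at fret 19 − 10 = 9.

9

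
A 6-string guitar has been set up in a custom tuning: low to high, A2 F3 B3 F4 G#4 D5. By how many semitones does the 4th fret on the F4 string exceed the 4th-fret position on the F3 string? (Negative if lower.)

F4 at fret 4 → A4 (MIDI 69); F3 at fret 4 → A3 (MIDI 57).
69 − 57 = 12, so the two pitches are 12 semitones apart.

12 semitones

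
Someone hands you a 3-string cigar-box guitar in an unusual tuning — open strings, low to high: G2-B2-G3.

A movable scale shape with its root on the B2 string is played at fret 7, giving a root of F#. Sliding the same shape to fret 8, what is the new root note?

G

Moving from fret 7 to fret 8 shifts the root by 1 semitone.
F# up 1 semitone is G.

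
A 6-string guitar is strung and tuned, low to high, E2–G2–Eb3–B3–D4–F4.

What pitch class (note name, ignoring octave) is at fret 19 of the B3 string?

The open B3 string plus 19 semitones: B–C–Db–D–…–E–F–Gb.
(Equivalently spelled F#.)

Gb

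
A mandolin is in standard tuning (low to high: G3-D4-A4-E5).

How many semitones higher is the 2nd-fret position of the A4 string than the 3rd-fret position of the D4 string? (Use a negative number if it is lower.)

A4 at fret 2 → B4 (MIDI 71); D4 at fret 3 → F4 (MIDI 65).
71 − 65 = 6, so the two pitches are 6 semitones apart.

6 semitones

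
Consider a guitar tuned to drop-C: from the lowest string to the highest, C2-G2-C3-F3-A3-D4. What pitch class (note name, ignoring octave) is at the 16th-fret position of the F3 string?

Each fret is one semitone, so F3 + 16 = A.

A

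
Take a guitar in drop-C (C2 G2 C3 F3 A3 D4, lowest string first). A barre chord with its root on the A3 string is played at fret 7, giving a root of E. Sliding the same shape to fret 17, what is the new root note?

Moving from fret 7 to fret 17 shifts the root by 10 semitones.
E up 10 semitones is D.

D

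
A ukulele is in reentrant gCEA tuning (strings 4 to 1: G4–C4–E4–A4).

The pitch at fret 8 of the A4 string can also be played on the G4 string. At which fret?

A4 at fret 8 is A4 + 8 semitones = F5.
The open G4 string is 2 semitones below the open A4, so the same pitch on the G4 string lies at fret 8 + 2 = 10.

10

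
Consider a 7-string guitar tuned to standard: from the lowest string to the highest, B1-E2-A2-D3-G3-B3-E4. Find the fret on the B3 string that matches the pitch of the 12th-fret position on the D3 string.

Fret 12 on D3 is MIDI 50 + 12 = 62 (D4). On the B3 string (open MIDI 59), that pitch is 62 − 59 = fret 3.

3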